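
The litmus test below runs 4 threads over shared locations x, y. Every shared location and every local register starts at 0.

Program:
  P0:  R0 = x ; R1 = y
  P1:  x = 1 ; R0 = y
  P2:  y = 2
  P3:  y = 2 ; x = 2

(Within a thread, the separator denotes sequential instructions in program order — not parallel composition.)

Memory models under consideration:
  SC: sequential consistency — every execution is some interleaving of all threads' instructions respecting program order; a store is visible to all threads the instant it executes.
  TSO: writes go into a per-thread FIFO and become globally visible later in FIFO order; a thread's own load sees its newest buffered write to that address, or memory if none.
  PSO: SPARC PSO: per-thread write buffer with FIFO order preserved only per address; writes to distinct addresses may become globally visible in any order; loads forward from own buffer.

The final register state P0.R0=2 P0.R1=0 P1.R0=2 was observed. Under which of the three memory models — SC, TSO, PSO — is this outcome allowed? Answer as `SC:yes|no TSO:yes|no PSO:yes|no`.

SC:no TSO:no PSO:yes

outcome vector order: (P0.R0,P0.R1,P1.R0)
SC (10): <0 0 0>, <0 0 2>, <0 2 0>, <0 2 2>, <1 0 0>, <1 0 2>, <1 2 0>, <1 2 2>, <2 2 0>, <2 2 2>
TSO (10): <0 0 0>, <0 0 2>, <0 2 0>, <0 2 2>, <1 0 0>, <1 0 2>, <1 2 0>, <1 2 2>, <2 2 0>, <2 2 2>
PSO (12): <0 0 0>, <0 0 2>, <0 2 0>, <0 2 2>, <1 0 0>, <1 0 2>, <1 2 0>, <1 2 2>, <2 0 0>, <2 0 2>, <2 2 0>, <2 2 2>
target <2 0 2> ∈ {PSO}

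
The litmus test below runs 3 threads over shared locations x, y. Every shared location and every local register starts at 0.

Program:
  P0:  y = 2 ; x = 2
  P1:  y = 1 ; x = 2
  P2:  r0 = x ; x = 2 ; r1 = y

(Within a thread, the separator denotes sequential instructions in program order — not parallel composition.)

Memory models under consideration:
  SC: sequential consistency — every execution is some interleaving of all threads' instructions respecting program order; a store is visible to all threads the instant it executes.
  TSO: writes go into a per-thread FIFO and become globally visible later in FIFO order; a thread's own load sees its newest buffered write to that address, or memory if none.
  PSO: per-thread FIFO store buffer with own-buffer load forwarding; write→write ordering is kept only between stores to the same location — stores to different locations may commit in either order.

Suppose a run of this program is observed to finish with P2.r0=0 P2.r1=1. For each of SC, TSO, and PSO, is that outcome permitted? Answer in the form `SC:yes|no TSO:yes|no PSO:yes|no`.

outcome vector order: (P2.r0,P2.r1)
[SC] allowed = {<0 0>, <0 1>, <0 2>, <2 1>, <2 2>}
[TSO] allowed = {<0 0>, <0 1>, <0 2>, <2 1>, <2 2>}
[PSO] allowed = {<0 0>, <0 1>, <0 2>, <2 0>, <2 1>, <2 2>}
target <0 1> ∈ {SC,TSO,PSO}

SC:yes TSO:yes PSO:yes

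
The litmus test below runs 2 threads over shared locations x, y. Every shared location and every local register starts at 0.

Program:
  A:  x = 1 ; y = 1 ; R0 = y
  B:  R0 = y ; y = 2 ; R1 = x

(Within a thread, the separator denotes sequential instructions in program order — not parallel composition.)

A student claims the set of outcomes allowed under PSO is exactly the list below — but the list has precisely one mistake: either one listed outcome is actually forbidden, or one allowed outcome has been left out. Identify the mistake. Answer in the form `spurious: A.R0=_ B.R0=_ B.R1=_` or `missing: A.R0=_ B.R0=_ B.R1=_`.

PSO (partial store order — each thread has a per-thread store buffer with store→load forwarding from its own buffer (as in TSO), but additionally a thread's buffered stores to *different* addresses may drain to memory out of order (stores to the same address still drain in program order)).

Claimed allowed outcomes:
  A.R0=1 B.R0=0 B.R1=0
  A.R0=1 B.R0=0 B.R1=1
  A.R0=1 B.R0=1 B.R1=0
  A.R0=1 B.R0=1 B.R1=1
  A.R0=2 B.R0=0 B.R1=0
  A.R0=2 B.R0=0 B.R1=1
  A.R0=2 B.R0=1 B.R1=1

outcome vector order: (A.R0,B.R0,B.R1)
under PSO → (1,0,0) (1,0,1) (1,1,0) (1,1,1) (2,0,0) (2,0,1) (2,1,0) (2,1,1)
PSO∖claimed = {(2,1,0)}

missing: A.R0=2 B.R0=1 B.R1=0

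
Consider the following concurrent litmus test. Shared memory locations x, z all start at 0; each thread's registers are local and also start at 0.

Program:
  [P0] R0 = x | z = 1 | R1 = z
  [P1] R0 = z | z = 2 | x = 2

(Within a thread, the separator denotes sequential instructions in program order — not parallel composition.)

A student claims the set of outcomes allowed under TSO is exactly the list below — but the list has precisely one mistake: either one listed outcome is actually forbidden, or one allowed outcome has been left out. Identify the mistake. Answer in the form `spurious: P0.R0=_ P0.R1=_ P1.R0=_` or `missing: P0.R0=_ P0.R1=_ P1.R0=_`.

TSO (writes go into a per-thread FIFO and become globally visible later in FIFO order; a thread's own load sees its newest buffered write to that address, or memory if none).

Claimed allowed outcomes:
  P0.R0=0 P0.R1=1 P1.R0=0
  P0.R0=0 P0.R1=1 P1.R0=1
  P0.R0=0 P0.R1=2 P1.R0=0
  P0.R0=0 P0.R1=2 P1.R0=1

missing: P0.R0=2 P0.R1=1 P1.R0=0

outcome vector order: (P0.R0,P0.R1,P1.R0)
TSO (5): <0 1 0>, <0 1 1>, <0 2 0>, <0 2 1>, <2 1 0>
TSO∖claimed = {<2 1 0>}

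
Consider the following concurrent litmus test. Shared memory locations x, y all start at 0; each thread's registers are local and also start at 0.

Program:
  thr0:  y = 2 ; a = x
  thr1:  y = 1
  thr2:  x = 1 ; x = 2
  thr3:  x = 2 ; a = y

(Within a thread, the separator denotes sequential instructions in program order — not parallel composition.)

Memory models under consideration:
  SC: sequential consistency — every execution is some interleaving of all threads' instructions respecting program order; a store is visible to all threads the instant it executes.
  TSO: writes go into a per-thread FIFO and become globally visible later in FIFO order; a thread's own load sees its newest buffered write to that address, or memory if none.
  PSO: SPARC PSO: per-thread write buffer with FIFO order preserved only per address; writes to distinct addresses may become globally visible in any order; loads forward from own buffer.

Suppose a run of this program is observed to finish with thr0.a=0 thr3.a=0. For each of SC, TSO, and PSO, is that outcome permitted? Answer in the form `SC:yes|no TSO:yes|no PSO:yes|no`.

outcome vector order: (thr0.a,thr3.a)
SC (8): 01; 02; 10; 11; 12; 20; 21; 22
TSO (9): 00; 01; 02; 10; 11; 12; 20; 21; 22
PSO (9): 00; 01; 02; 10; 11; 12; 20; 21; 22
target 00 ∈ {TSO,PSO}

SC:no TSO:yes PSO:yes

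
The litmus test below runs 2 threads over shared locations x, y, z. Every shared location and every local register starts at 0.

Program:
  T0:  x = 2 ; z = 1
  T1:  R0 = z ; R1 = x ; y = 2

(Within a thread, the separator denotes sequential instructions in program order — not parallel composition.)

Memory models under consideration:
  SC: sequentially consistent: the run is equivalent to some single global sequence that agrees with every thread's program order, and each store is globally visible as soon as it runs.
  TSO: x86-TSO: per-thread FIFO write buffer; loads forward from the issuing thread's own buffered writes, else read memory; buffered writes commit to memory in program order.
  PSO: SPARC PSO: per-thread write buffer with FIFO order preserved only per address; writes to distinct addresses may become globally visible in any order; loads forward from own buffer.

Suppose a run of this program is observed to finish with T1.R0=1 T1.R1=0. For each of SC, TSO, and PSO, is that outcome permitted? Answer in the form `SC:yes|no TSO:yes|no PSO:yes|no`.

outcome vector order: (T1.R0,T1.R1)
SC (3): (0,0), (0,2), (1,2)
TSO (3): (0,0), (0,2), (1,2)
PSO (4): (0,0), (0,2), (1,0), (1,2)
target (1,0) ∈ {PSO}

SC:no TSO:no PSO:yes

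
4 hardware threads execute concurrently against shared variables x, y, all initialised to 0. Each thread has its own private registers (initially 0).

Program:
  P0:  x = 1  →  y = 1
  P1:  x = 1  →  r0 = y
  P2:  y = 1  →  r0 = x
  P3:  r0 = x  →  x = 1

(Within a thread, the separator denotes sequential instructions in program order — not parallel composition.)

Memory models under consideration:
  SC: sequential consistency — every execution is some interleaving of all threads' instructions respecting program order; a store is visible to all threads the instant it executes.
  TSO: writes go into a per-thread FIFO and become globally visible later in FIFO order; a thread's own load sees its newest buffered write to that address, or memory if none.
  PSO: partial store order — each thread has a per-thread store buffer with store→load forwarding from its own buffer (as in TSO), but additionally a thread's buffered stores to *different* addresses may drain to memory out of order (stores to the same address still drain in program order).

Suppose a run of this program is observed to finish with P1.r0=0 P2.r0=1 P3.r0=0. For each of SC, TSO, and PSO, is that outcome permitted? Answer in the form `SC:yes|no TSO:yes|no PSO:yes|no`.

SC:yes TSO:yes PSO:yes

outcome vector order: (P1.r0,P2.r0,P3.r0)
SC: 6 outcomes — {<0 1 0>, <0 1 1>, <1 0 0>, <1 0 1>, <1 1 0>, <1 1 1>}
TSO: 8 outcomes — {<0 0 0>, <0 0 1>, <0 1 0>, <0 1 1>, <1 0 0>, <1 0 1>, <1 1 0>, <1 1 1>}
PSO: 8 outcomes — {<0 0 0>, <0 0 1>, <0 1 0>, <0 1 1>, <1 0 0>, <1 0 1>, <1 1 0>, <1 1 1>}
target <0 1 0> ∈ {SC,TSO,PSO}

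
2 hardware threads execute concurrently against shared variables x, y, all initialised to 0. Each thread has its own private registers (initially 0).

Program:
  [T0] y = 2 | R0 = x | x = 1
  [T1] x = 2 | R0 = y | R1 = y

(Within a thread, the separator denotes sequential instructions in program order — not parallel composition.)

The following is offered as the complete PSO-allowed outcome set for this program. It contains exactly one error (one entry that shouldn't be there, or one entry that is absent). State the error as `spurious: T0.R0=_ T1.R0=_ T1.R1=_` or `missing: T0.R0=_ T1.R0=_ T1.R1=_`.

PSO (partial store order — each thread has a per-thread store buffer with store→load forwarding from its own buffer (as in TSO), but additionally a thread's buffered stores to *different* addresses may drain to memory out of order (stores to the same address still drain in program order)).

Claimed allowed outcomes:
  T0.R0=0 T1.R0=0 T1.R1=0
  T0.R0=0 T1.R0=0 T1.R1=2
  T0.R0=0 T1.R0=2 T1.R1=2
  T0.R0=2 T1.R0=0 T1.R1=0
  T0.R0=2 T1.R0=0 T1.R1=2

missing: T0.R0=2 T1.R0=2 T1.R1=2

outcome vector order: (T0.R0,T1.R0,T1.R1)
under PSO → <0 0 0>, <0 0 2>, <0 2 2>, <2 0 0>, <2 0 2>, <2 2 2>
PSO∖claimed = {<2 2 2>}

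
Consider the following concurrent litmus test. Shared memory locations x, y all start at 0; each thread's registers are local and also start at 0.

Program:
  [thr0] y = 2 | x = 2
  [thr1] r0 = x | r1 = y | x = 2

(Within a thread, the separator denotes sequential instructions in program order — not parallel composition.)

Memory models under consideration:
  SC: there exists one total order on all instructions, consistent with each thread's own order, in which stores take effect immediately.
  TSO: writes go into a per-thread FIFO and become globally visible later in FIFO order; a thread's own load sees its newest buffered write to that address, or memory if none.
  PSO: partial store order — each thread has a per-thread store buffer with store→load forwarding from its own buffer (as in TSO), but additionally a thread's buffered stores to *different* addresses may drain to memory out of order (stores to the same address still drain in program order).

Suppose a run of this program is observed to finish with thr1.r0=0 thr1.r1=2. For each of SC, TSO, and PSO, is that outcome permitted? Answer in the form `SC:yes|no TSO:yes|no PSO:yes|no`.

SC:yes TSO:yes PSO:yes

outcome vector order: (thr1.r0,thr1.r1)
[SC] allowed = {<0 0>, <0 2>, <2 2>}
[TSO] allowed = {<0 0>, <0 2>, <2 2>}
[PSO] allowed = {<0 0>, <0 2>, <2 0>, <2 2>}
target <0 2> ∈ {SC,TSO,PSO}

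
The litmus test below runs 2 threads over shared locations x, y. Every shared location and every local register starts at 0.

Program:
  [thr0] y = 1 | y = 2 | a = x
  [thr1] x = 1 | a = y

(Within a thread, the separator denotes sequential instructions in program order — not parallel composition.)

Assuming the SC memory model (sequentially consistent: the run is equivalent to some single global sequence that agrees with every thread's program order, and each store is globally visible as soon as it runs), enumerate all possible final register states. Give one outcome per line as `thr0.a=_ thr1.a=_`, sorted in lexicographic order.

thr0.a=0 thr1.a=2
thr0.a=1 thr1.a=0
thr0.a=1 thr1.a=1
thr0.a=1 thr1.a=2

outcome vector order: (thr0.a,thr1.a)
|SC outcomes| = 4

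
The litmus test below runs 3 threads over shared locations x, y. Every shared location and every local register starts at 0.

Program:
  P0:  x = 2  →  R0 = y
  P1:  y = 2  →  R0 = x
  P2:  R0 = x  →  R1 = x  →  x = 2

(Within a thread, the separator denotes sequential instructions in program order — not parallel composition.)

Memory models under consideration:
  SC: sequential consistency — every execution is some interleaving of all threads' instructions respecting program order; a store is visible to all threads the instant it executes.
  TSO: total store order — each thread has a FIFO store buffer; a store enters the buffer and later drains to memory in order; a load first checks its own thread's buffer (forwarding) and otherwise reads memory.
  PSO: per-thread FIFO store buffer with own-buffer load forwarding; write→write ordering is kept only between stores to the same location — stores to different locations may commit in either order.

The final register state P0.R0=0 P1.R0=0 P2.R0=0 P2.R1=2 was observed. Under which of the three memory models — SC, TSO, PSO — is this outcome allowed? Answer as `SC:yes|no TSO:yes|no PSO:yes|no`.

outcome vector order: (P0.R0,P1.R0,P2.R0,P2.R1)
SC (9): 0200; 0202; 0222; 2000; 2002; 2022; 2200; 2202; 2222
TSO (12): 0000; 0002; 0022; 0200; 0202; 0222; 2000; 2002; 2022; 2200; 2202; 2222
PSO (12): 0000; 0002; 0022; 0200; 0202; 0222; 2000; 2002; 2022; 2200; 2202; 2222
target 0002 ∈ {TSO,PSO}

SC:no TSO:yes PSO:yes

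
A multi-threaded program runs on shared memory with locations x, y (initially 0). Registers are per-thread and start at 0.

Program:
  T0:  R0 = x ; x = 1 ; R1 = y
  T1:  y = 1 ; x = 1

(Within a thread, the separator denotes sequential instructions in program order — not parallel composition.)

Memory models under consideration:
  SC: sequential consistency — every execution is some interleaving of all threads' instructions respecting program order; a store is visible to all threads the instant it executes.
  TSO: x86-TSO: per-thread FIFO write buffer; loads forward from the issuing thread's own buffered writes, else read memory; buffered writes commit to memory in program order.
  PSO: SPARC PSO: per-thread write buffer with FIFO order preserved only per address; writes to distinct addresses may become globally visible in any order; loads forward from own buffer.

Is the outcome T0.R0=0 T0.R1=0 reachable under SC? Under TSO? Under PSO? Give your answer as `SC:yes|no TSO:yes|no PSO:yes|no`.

SC:yes TSO:yes PSO:yes

outcome vector order: (T0.R0,T0.R1)
under SC → <0 0> <0 1> <1 1>
under TSO → <0 0> <0 1> <1 1>
under PSO → <0 0> <0 1> <1 0> <1 1>
target <0 0> ∈ {SC,TSO,PSO}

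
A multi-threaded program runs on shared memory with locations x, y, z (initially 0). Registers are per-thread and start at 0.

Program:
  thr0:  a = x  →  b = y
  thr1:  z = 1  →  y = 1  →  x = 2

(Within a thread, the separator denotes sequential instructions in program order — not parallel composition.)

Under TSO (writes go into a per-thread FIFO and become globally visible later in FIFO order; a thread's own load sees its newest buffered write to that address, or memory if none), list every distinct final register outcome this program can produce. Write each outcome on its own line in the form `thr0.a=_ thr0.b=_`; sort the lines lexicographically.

thr0.a=0 thr0.b=0
thr0.a=0 thr0.b=1
thr0.a=2 thr0.b=1

outcome vector order: (thr0.a,thr0.b)
|TSO outcomes| = 3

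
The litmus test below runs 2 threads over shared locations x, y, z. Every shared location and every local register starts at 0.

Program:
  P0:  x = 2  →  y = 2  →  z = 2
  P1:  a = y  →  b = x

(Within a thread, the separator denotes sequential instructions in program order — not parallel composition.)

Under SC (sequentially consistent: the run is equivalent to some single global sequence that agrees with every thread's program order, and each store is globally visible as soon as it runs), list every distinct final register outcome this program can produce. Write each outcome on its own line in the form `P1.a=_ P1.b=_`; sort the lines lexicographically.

P1.a=0 P1.b=0
P1.a=0 P1.b=2
P1.a=2 P1.b=2

outcome vector order: (P1.a,P1.b)
|SC outcomes| = 3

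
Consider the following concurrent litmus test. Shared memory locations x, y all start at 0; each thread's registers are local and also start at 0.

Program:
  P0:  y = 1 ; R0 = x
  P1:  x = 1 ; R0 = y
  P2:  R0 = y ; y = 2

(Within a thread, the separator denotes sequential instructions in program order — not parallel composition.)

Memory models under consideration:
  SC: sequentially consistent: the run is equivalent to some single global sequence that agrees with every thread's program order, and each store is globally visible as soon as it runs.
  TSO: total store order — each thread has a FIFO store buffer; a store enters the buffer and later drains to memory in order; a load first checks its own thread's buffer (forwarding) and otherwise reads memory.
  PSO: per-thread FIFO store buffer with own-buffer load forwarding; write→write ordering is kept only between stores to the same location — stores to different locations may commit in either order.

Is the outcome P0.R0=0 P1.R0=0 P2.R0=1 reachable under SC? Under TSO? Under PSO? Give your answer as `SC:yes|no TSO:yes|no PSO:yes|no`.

SC:no TSO:yes PSO:yes

outcome vector order: (P0.R0,P1.R0,P2.R0)
SC: 10 outcomes — {0/1/0; 0/1/1; 0/2/0; 0/2/1; 1/0/0; 1/0/1; 1/1/0; 1/1/1; 1/2/0; 1/2/1}
TSO: 12 outcomes — {0/0/0; 0/0/1; 0/1/0; 0/1/1; 0/2/0; 0/2/1; 1/0/0; 1/0/1; 1/1/0; 1/1/1; 1/2/0; 1/2/1}
PSO: 12 outcomes — {0/0/0; 0/0/1; 0/1/0; 0/1/1; 0/2/0; 0/2/1; 1/0/0; 1/0/1; 1/1/0; 1/1/1; 1/2/0; 1/2/1}
target 0/0/1 ∈ {TSO,PSO}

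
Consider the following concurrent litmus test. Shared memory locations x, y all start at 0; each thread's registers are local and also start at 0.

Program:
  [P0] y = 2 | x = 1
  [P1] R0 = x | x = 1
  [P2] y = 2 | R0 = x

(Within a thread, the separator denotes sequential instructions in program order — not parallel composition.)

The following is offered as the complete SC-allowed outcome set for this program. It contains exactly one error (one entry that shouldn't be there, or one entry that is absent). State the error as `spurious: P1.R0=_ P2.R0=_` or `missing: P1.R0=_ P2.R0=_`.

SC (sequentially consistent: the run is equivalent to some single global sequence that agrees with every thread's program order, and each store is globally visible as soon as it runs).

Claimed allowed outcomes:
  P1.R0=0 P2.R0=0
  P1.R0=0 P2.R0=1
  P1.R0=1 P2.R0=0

outcome vector order: (P1.R0,P2.R0)
SC (4): <0 0> <0 1> <1 0> <1 1>
SC∖claimed = {<1 1>}

missing: P1.R0=1 P2.R0=1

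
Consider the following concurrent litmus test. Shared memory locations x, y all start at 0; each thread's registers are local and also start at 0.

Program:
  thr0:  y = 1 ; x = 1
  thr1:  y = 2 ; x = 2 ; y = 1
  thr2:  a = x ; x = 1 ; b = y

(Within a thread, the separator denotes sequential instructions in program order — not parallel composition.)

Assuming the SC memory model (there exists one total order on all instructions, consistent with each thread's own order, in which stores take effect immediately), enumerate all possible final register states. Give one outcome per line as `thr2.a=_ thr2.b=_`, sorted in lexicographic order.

thr2.a=0 thr2.b=0
thr2.a=0 thr2.b=1
thr2.a=0 thr2.b=2
thr2.a=1 thr2.b=1
thr2.a=1 thr2.b=2
thr2.a=2 thr2.b=1
thr2.a=2 thr2.b=2

outcome vector order: (thr2.a,thr2.b)
|SC outcomes| = 7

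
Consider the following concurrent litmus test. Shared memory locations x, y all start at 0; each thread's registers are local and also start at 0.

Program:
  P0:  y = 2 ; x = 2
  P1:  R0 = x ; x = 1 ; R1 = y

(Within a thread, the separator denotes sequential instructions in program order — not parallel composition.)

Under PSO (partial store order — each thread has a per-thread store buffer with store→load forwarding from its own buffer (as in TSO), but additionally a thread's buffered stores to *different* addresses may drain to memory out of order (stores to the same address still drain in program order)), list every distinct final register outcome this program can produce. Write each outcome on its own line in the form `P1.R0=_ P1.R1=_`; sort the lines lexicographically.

P1.R0=0 P1.R1=0
P1.R0=0 P1.R1=2
P1.R0=2 P1.R1=0
P1.R0=2 P1.R1=2

outcome vector order: (P1.R0,P1.R1)
|PSO outcomes| = 4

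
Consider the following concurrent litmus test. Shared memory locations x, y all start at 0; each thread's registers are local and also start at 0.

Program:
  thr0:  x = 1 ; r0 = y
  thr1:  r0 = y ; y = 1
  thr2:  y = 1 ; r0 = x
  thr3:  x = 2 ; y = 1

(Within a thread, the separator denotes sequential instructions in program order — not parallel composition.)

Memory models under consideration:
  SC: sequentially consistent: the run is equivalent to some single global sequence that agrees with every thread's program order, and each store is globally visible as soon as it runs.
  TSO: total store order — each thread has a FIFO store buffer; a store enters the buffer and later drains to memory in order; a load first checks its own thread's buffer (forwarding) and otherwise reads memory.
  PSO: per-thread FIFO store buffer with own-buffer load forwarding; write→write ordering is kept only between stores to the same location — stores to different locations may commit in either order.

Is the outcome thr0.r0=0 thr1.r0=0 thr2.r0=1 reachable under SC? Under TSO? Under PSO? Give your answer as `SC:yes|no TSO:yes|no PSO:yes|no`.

SC:yes TSO:yes PSO:yes

outcome vector order: (thr0.r0,thr1.r0,thr2.r0)
SC (10): 001 002 011 012 100 101 102 110 111 112
TSO (12): 000 001 002 010 011 012 100 101 102 110 111 112
PSO (12): 000 001 002 010 011 012 100 101 102 110 111 112
target 001 ∈ {SC,TSO,PSO}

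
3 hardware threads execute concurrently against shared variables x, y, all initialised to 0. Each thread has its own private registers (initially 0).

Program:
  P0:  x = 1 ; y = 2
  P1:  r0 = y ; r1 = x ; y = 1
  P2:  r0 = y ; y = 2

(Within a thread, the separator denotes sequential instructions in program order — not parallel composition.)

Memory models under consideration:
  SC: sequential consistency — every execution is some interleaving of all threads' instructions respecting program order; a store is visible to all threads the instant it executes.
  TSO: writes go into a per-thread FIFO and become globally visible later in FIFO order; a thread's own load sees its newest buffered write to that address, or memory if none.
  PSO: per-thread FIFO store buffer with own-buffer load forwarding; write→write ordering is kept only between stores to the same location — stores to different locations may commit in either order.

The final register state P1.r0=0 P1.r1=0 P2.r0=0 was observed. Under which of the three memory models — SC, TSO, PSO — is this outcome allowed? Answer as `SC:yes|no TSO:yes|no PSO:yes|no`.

SC:yes TSO:yes PSO:yes

outcome vector order: (P1.r0,P1.r1,P2.r0)
SC: 10 outcomes — {(0,0,0); (0,0,1); (0,0,2); (0,1,0); (0,1,1); (0,1,2); (2,0,0); (2,1,0); (2,1,1); (2,1,2)}
TSO: 10 outcomes — {(0,0,0); (0,0,1); (0,0,2); (0,1,0); (0,1,1); (0,1,2); (2,0,0); (2,1,0); (2,1,1); (2,1,2)}
PSO: 12 outcomes — {(0,0,0); (0,0,1); (0,0,2); (0,1,0); (0,1,1); (0,1,2); (2,0,0); (2,0,1); (2,0,2); (2,1,0); (2,1,1); (2,1,2)}
target (0,0,0) ∈ {SC,TSO,PSO}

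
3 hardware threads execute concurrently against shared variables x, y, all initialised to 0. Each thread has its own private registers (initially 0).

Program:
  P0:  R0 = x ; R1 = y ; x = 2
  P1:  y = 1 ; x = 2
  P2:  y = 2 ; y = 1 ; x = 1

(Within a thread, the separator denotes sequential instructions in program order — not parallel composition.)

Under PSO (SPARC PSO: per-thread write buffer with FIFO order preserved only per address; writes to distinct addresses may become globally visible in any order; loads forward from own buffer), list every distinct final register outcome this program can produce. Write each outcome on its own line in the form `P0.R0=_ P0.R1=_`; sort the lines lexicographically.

outcome vector order: (P0.R0,P0.R1)
|PSO outcomes| = 9

P0.R0=0 P0.R1=0
P0.R0=0 P0.R1=1
P0.R0=0 P0.R1=2
P0.R0=1 P0.R1=0
P0.R0=1 P0.R1=1
P0.R0=1 P0.R1=2
P0.R0=2 P0.R1=0
P0.R0=2 P0.R1=1
P0.R0=2 P0.R1=2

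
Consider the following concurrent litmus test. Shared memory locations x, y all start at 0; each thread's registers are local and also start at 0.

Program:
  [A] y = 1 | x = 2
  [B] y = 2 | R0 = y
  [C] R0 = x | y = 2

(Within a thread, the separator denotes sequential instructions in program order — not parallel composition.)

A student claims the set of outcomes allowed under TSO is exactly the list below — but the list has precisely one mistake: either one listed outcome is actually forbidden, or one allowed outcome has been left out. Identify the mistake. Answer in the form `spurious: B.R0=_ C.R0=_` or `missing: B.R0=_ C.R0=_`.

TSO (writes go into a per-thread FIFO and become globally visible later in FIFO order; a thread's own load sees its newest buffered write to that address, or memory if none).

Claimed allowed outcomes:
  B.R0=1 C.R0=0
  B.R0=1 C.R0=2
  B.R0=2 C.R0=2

outcome vector order: (B.R0,C.R0)
TSO (4): 10; 12; 20; 22
TSO∖claimed = {20}

missing: B.R0=2 C.R0=0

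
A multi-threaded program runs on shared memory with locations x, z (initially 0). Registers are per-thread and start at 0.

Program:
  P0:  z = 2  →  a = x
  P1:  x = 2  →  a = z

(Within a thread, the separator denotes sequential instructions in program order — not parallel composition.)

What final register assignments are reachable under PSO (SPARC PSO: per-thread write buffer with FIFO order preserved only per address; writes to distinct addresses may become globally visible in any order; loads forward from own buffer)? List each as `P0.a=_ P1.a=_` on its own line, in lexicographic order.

outcome vector order: (P0.a,P1.a)
|PSO outcomes| = 4

P0.a=0 P1.a=0
P0.a=0 P1.a=2
P0.a=2 P1.a=0
P0.a=2 P1.a=2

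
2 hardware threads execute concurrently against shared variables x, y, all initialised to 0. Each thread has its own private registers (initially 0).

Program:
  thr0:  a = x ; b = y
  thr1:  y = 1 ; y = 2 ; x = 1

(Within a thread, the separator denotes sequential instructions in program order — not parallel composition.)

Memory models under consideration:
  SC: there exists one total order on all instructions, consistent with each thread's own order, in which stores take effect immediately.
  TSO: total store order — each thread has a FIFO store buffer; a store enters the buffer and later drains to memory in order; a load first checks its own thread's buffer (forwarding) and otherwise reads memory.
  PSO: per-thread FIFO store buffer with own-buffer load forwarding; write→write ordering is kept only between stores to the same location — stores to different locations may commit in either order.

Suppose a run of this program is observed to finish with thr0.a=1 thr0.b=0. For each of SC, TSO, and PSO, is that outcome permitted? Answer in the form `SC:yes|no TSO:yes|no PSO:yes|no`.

outcome vector order: (thr0.a,thr0.b)
[SC] allowed = {<0 0> <0 1> <0 2> <1 2>}
[TSO] allowed = {<0 0> <0 1> <0 2> <1 2>}
[PSO] allowed = {<0 0> <0 1> <0 2> <1 0> <1 1> <1 2>}
target <1 0> ∈ {PSO}

SC:no TSO:no PSO:yes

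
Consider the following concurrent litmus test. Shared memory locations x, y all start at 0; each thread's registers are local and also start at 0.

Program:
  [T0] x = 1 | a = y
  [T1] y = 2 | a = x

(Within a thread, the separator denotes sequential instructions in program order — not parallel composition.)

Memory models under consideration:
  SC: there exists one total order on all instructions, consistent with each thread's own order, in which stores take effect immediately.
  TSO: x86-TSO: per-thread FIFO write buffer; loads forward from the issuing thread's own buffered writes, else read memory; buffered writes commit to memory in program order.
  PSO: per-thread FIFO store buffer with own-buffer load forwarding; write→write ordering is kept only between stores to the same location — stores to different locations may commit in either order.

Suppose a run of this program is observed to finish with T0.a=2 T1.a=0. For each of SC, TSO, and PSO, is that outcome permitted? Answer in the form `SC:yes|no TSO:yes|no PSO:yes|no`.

outcome vector order: (T0.a,T1.a)
SC: 3 outcomes — {(0,1); (2,0); (2,1)}
TSO: 4 outcomes — {(0,0); (0,1); (2,0); (2,1)}
PSO: 4 outcomes — {(0,0); (0,1); (2,0); (2,1)}
target (2,0) ∈ {SC,TSO,PSO}

SC:yes TSO:yes PSO:yes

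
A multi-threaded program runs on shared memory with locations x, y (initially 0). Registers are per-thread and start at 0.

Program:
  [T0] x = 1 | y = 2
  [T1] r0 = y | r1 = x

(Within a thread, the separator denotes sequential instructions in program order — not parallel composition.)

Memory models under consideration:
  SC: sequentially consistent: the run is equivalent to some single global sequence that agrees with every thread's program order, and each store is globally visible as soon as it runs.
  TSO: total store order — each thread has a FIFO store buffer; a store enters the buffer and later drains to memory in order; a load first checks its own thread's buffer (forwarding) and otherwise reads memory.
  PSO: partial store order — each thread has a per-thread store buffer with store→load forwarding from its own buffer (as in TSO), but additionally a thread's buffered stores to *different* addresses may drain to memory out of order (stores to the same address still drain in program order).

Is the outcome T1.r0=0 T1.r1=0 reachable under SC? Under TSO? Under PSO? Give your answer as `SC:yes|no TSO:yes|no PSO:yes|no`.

outcome vector order: (T1.r0,T1.r1)
[SC] allowed = {00 01 21}
[TSO] allowed = {00 01 21}
[PSO] allowed = {00 01 20 21}
target 00 ∈ {SC,TSO,PSO}

SC:yes TSO:yes PSO:yes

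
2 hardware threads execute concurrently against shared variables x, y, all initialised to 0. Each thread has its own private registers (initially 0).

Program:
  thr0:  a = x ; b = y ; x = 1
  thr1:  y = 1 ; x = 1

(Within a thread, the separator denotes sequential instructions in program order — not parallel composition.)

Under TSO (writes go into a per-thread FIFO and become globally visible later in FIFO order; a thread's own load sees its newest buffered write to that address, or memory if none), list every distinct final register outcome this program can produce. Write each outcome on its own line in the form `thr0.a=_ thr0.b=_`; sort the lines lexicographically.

outcome vector order: (thr0.a,thr0.b)
|TSO outcomes| = 3

thr0.a=0 thr0.b=0
thr0.a=0 thr0.b=1
thr0.a=1 thr0.b=1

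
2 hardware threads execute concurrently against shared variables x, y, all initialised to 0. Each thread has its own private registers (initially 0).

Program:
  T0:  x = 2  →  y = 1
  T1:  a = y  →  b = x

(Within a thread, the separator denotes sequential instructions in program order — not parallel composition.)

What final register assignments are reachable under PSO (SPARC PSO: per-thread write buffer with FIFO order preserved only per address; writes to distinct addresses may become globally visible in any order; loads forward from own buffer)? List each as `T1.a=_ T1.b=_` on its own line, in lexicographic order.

T1.a=0 T1.b=0
T1.a=0 T1.b=2
T1.a=1 T1.b=0
T1.a=1 T1.b=2

outcome vector order: (T1.a,T1.b)
|PSO outcomes| = 4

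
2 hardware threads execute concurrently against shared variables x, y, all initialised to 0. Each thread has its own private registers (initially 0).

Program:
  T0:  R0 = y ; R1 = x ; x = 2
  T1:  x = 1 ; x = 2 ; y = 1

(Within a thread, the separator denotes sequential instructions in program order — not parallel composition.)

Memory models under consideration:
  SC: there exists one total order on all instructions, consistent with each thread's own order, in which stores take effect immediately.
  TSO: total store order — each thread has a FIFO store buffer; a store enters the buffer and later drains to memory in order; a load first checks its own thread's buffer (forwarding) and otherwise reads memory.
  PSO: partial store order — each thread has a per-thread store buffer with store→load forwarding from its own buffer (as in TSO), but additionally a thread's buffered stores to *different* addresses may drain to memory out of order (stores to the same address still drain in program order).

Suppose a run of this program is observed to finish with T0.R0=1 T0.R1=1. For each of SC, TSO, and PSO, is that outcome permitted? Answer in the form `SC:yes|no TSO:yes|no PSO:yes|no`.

outcome vector order: (T0.R0,T0.R1)
SC (4): 0/0; 0/1; 0/2; 1/2
TSO (4): 0/0; 0/1; 0/2; 1/2
PSO (6): 0/0; 0/1; 0/2; 1/0; 1/1; 1/2
target 1/1 ∈ {PSO}

SC:no TSO:no PSO:yes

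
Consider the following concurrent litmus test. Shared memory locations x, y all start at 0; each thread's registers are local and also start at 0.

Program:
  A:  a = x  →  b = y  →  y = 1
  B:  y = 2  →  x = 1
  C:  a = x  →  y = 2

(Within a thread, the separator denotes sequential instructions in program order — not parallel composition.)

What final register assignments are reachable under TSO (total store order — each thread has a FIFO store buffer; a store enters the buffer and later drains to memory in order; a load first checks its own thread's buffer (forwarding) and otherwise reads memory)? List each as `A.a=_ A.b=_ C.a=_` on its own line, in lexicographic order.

A.a=0 A.b=0 C.a=0
A.a=0 A.b=0 C.a=1
A.a=0 A.b=2 C.a=0
A.a=0 A.b=2 C.a=1
A.a=1 A.b=2 C.a=0
A.a=1 A.b=2 C.a=1

outcome vector order: (A.a,A.b,C.a)
|TSO outcomes| = 6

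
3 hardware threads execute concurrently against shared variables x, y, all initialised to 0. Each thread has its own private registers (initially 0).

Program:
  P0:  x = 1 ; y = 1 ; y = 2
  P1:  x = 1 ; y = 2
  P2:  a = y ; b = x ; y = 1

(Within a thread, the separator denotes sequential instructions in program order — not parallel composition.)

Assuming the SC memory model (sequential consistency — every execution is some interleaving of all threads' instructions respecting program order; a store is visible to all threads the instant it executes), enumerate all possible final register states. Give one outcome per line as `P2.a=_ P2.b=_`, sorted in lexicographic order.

outcome vector order: (P2.a,P2.b)
|SC outcomes| = 4

P2.a=0 P2.b=0
P2.a=0 P2.b=1
P2.a=1 P2.b=1
P2.a=2 P2.b=1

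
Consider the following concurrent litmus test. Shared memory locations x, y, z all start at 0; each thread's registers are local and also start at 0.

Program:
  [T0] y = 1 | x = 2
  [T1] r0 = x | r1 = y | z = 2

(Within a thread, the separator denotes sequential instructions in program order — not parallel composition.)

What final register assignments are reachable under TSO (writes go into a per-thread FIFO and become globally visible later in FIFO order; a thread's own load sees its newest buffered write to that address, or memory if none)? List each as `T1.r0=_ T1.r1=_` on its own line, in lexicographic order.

T1.r0=0 T1.r1=0
T1.r0=0 T1.r1=1
T1.r0=2 T1.r1=1

outcome vector order: (T1.r0,T1.r1)
|TSO outcomes| = 3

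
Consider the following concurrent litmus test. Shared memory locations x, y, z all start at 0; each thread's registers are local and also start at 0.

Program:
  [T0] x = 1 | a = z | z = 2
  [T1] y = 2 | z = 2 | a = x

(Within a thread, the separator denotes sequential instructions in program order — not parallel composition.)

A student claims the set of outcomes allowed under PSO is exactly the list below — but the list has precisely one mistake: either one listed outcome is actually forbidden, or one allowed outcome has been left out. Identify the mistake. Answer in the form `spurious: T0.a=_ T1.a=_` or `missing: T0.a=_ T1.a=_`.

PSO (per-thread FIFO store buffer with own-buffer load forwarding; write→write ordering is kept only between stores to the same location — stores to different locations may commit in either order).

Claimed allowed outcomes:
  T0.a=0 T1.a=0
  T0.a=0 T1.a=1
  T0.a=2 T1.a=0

outcome vector order: (T0.a,T1.a)
PSO: 4 outcomes — {0/0 0/1 2/0 2/1}
PSO∖claimed = {2/1}

missing: T0.a=2 T1.a=1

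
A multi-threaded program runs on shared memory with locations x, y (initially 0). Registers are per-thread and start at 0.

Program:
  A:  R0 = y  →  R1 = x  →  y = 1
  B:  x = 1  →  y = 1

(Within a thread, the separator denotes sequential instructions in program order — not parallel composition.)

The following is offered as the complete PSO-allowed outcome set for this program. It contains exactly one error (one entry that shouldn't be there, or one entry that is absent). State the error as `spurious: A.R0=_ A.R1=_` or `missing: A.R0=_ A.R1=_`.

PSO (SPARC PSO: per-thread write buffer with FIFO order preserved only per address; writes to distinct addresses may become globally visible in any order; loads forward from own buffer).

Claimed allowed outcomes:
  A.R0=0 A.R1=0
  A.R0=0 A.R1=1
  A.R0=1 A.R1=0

outcome vector order: (A.R0,A.R1)
PSO (4): <0 0> <0 1> <1 0> <1 1>
PSO∖claimed = {<1 1>}

missing: A.R0=1 A.R1=1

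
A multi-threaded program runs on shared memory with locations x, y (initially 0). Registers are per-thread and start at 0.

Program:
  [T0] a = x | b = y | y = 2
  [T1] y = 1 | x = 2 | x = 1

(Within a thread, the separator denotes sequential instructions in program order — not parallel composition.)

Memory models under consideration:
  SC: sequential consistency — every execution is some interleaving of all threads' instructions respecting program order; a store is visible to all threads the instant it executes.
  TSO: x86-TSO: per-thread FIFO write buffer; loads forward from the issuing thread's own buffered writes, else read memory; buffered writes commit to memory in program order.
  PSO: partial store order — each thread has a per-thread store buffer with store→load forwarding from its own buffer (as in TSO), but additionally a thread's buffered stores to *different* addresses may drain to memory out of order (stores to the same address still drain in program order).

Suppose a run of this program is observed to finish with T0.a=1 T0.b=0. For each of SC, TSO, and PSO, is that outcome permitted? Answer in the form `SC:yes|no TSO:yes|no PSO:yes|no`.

outcome vector order: (T0.a,T0.b)
[SC] allowed = {00, 01, 11, 21}
[TSO] allowed = {00, 01, 11, 21}
[PSO] allowed = {00, 01, 10, 11, 20, 21}
target 10 ∈ {PSO}

SC:no TSO:no PSO:yes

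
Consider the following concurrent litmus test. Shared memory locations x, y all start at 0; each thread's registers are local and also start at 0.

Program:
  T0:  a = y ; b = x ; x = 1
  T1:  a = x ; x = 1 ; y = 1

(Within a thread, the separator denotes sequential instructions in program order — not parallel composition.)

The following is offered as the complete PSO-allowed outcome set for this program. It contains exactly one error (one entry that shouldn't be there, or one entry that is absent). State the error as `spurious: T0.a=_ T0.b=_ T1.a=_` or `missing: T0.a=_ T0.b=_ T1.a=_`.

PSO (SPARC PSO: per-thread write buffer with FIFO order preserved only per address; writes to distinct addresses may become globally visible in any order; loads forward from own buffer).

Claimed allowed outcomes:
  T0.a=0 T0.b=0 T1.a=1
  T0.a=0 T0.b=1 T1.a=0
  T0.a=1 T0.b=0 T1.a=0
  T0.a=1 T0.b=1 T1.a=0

missing: T0.a=0 T0.b=0 T1.a=0

outcome vector order: (T0.a,T0.b,T1.a)
PSO: 5 outcomes — {<0 0 0>; <0 0 1>; <0 1 0>; <1 0 0>; <1 1 0>}
PSO∖claimed = {<0 0 0>}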